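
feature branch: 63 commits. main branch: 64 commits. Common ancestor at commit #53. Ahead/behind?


Common ancestor: commit #53
feature commits after divergence: 63 - 53 = 10
main commits after divergence: 64 - 53 = 11
feature is 10 commits ahead of main
main is 11 commits ahead of feature

feature ahead: 10, main ahead: 11


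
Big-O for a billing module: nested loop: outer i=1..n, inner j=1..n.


Reasoning: n iterations times n iterations
Complexity: O(n^2)

O(n^2)


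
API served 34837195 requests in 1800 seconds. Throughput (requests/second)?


Formula: throughput = requests / seconds
throughput = 34837195 / 1800
throughput = 19354.0 requests/second

19354.0 requests/second


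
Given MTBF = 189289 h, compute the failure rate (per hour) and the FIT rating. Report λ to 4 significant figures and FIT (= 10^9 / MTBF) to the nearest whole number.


Formula: λ = 1 / MTBF; FIT = λ × 1e9 = 1e9 / MTBF
λ = 1 / 189289 ≈ 5.283e-06 failures/hour
FIT = 1e9 / 189289 ≈ 5283 failures per 1e9 hours (nearest whole number)

λ = 5.283e-06 /h, FIT = 5283


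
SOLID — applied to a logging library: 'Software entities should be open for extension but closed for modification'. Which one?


This describes the Open/Closed Principle (OCP)

Open/Closed Principle (OCP)


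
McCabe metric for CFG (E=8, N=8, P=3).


Formula: V(G) = E - N + 2P
V(G) = 8 - 8 + 2*3
V(G) = 0 + 6
V(G) = 6

6


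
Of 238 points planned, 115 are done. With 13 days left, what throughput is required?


Formula: Required rate = Remaining points / Days left
Remaining = 238 - 115 = 123 points
Required rate = 123 / 13 = 9.46 points/day

9.46 points/day


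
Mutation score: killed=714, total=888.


Mutation score = killed / total * 100
Mutation score = 714 / 888 * 100
Mutation score = 80.41%

80.41%


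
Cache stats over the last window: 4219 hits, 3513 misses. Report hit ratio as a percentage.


Formula: hit rate = hits / (hits + misses) * 100
hit rate = 4219 / (4219 + 3513) * 100
hit rate = 4219 / 7732 * 100
hit rate = 54.57%

54.57%


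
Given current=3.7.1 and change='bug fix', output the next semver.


Current: 3.7.1
Change category: 'bug fix' → patch bump
SemVer rule: patch bump → increment PATCH (MAJOR and MINOR unchanged)
New: 3.7.2

3.7.2


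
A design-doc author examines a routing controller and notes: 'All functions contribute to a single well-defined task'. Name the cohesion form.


Reasoning: Best: single purpose
Type: Functional cohesion

Functional cohesion


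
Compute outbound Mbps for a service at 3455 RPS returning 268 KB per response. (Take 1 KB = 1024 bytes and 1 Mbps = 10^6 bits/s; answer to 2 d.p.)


Formula: Mbps = payload_bytes * RPS * 8 / 1e6
Payload per request = 268 KB = 268 * 1024 = 274432 bytes
Total bytes/sec = 274432 * 3455 = 948162560
Total bits/sec = 948162560 * 8 = 7585300480
Mbps = 7585300480 / 1e6 = 7585.3

7585.3 Mbps


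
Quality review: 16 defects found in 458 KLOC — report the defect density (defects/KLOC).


Defect density = defects / KLOC
Defect density = 16 / 458
Defect density = 0.035 defects/KLOC

0.035 defects/KLOC


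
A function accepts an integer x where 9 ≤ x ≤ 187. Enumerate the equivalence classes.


Valid range: [9, 187]
Class 1: x < 9 — invalid
Class 2: 9 ≤ x ≤ 187 — valid
Class 3: x > 187 — invalid
Total equivalence classes: 3

3 equivalence classes


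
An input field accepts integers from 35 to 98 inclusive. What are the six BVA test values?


Range: [35, 98]
Boundaries: just below min, min, min+1, max-1, max, just above max
Values: [34, 35, 36, 97, 98, 99]

[34, 35, 36, 97, 98, 99]


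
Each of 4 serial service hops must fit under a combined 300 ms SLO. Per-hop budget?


Formula: per_stage = total_budget / stages
per_stage = 300 / 4
per_stage = 75.0 ms

75.0 ms


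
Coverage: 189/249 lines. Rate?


Coverage = covered / total * 100
Coverage = 189 / 249 * 100
Coverage = 75.9%

75.9%


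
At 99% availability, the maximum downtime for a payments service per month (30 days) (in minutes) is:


Formula: allowed downtime = period * (100 - SLA) / 100
Period (month (30 days)) = 43200 minutes
Unavailability fraction = (100 - 99.0) / 100
Allowed downtime = 43200 * (100 - 99.0) / 100
Allowed downtime = 432.0 minutes

432.0 minutes


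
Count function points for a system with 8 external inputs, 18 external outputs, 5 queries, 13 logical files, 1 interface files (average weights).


UFP = EI*4 + EO*5 + EQ*4 + ILF*10 + EIF*7
UFP = 8*4 + 18*5 + 5*4 + 13*10 + 1*7
UFP = 32 + 90 + 20 + 130 + 7
UFP = 279

279


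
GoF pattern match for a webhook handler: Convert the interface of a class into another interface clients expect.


This matches the Adapter pattern

Adapter


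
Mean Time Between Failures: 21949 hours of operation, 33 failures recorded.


Formula: MTBF = Total operating time / Number of failures
MTBF = 21949 / 33
MTBF = 665.12 hours

665.12 hours


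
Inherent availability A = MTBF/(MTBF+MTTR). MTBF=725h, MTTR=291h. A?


Availability = MTBF / (MTBF + MTTR)
Availability = 725 / (725 + 291)
Availability = 725 / 1016
Availability = 71.3583%

71.3583%


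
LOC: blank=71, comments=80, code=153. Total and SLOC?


Total LOC = blank + comment + code
Total LOC = 71 + 80 + 153 = 304
SLOC (source only) = code = 153

Total LOC: 304, SLOC: 153


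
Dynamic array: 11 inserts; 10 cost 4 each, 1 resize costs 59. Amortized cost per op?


Formula: Amortized cost = Total cost / Operations
Total cost = (10 * 4) + (1 * 59)
Total cost = 40 + 59 = 99
Amortized = 99 / 11 = 9.0

9.0


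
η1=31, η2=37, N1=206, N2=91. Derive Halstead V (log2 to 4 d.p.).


Formula: V = N * log2(η), where N = N1 + N2 and η = η1 + η2
η = 31 + 37 = 68
N = 206 + 91 = 297
log2(68) ≈ 6.0875
V = 297 * 6.0875 = 1807.99

1807.99


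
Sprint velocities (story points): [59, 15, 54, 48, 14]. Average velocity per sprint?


Formula: Avg velocity = Total points / Number of sprints
Points: [59, 15, 54, 48, 14]
Sum = 59 + 15 + 54 + 48 + 14 = 190
Avg velocity = 190 / 5 = 38.0 points/sprint

38.0 points/sprint


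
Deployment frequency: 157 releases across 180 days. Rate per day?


Formula: deployments per day = releases / days
= 157 / 180
= 0.872 deploys/day
(equivalently, 6.11 deploys/week)

0.872 deploys/day


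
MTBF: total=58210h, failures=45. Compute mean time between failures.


Formula: MTBF = Total operating time / Number of failures
MTBF = 58210 / 45
MTBF = 1293.56 hours

1293.56 hours


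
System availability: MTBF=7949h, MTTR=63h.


Availability = MTBF / (MTBF + MTTR)
Availability = 7949 / (7949 + 63)
Availability = 7949 / 8012
Availability = 99.2137%

99.2137%


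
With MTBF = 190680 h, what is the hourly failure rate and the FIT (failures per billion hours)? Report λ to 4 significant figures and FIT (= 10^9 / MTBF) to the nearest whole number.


Formula: λ = 1 / MTBF; FIT = λ × 1e9 = 1e9 / MTBF
λ = 1 / 190680 ≈ 5.244e-06 failures/hour
FIT = 1e9 / 190680 ≈ 5244 failures per 1e9 hours (nearest whole number)

λ = 5.244e-06 /h, FIT = 5244


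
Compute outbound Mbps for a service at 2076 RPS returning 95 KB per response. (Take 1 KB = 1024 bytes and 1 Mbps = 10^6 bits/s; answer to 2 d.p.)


Formula: Mbps = payload_bytes * RPS * 8 / 1e6
Payload per request = 95 KB = 95 * 1024 = 97280 bytes
Total bytes/sec = 97280 * 2076 = 201953280
Total bits/sec = 201953280 * 8 = 1615626240
Mbps = 1615626240 / 1e6 = 1615.63

1615.63 Mbps


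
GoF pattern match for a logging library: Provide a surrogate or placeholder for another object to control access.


This matches the Proxy pattern

Proxy


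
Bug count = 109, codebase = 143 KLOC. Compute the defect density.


Defect density = defects / KLOC
Defect density = 109 / 143
Defect density = 0.762 defects/KLOC

0.762 defects/KLOC


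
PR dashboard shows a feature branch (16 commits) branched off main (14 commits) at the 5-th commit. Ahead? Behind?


Common ancestor: commit #5
feature commits after divergence: 16 - 5 = 11
main commits after divergence: 14 - 5 = 9
feature is 11 commits ahead of main
main is 9 commits ahead of feature

feature ahead: 11, main ahead: 9


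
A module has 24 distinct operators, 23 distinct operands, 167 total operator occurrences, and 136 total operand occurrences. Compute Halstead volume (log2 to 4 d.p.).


Formula: V = N * log2(η), where N = N1 + N2 and η = η1 + η2
η = 24 + 23 = 47
N = 167 + 136 = 303
log2(47) ≈ 5.5546
V = 303 * 5.5546 = 1683.04

1683.04


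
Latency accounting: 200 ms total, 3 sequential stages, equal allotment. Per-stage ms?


Formula: per_stage = total_budget / stages
per_stage = 200 / 3
per_stage = 66.67 ms

66.67 ms


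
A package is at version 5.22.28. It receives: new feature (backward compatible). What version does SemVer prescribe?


Current: 5.22.28
Change category: 'new feature (backward compatible)' → minor bump
SemVer rule: minor bump → increment MINOR, reset PATCH to 0 (MAJOR unchanged)
New: 5.23.0

5.23.0


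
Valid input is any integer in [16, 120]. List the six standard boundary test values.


Range: [16, 120]
Boundaries: just below min, min, min+1, max-1, max, just above max
Values: [15, 16, 17, 119, 120, 121]

[15, 16, 17, 119, 120, 121]


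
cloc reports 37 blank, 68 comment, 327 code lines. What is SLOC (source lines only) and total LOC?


Total LOC = blank + comment + code
Total LOC = 37 + 68 + 327 = 432
SLOC (source only) = code = 327

Total LOC: 432, SLOC: 327


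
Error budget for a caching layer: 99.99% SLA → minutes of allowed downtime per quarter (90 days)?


Formula: allowed downtime = period * (100 - SLA) / 100
Period (quarter (90 days)) = 129600 minutes
Unavailability fraction = (100 - 99.99) / 100
Allowed downtime = 129600 * (100 - 99.99) / 100
Allowed downtime = 12.96 minutes

12.96 minutes


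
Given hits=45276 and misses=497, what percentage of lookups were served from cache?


Formula: hit rate = hits / (hits + misses) * 100
hit rate = 45276 / (45276 + 497) * 100
hit rate = 45276 / 45773 * 100
hit rate = 98.91%

98.91%


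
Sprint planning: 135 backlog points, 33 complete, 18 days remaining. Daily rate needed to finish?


Formula: Required rate = Remaining points / Days left
Remaining = 135 - 33 = 102 points
Required rate = 102 / 18 = 5.67 points/day

5.67 points/day


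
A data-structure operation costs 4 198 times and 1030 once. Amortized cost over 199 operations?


Formula: Amortized cost = Total cost / Operations
Total cost = (198 * 4) + (1 * 1030)
Total cost = 792 + 1030 = 1822
Amortized = 1822 / 199 = 9.1558

9.1558


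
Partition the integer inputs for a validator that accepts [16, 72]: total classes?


Valid range: [16, 72]
Class 1: x < 16 — invalid
Class 2: 16 ≤ x ≤ 72 — valid
Class 3: x > 72 — invalid
Total equivalence classes: 3

3 equivalence classes


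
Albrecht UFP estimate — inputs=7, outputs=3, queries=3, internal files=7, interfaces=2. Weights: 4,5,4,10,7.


UFP = EI*4 + EO*5 + EQ*4 + ILF*10 + EIF*7
UFP = 7*4 + 3*5 + 3*4 + 7*10 + 2*7
UFP = 28 + 15 + 12 + 70 + 14
UFP = 139

139


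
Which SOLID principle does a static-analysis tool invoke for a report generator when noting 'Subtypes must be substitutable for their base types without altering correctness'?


This describes the Liskov Substitution Principle (LSP)

Liskov Substitution Principle (LSP)


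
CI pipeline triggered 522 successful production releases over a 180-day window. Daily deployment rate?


Formula: deployments per day = releases / days
= 522 / 180
= 2.9 deploys/day
(equivalently, 20.3 deploys/week)

2.9 deploys/day


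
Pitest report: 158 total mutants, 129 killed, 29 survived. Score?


Mutation score = killed / total * 100
Mutation score = 129 / 158 * 100
Mutation score = 81.65%

81.65%


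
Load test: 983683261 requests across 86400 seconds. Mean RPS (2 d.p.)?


Formula: throughput = requests / seconds
throughput = 983683261 / 86400
throughput = 11385.22 requests/second

11385.22 requests/second


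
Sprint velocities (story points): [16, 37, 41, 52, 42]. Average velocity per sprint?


Formula: Avg velocity = Total points / Number of sprints
Points: [16, 37, 41, 52, 42]
Sum = 16 + 37 + 41 + 52 + 42 = 188
Avg velocity = 188 / 5 = 37.6 points/sprint

37.6 points/sprint


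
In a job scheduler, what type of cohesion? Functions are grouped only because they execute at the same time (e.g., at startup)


Reasoning: Related by timing only
Type: Temporal cohesion

Temporal cohesion


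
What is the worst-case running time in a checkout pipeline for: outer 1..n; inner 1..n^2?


Reasoning: n times n^2
Complexity: O(n^3)

O(n^3)


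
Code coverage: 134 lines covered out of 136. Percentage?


Coverage = covered / total * 100
Coverage = 134 / 136 * 100
Coverage = 98.53%

98.53%


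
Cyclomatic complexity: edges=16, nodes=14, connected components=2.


Formula: V(G) = E - N + 2P
V(G) = 16 - 14 + 2*2
V(G) = 2 + 4
V(G) = 6

6


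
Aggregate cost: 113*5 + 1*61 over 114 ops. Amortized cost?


Formula: Amortized cost = Total cost / Operations
Total cost = (113 * 5) + (1 * 61)
Total cost = 565 + 61 = 626
Amortized = 626 / 114 = 5.4912

5.4912


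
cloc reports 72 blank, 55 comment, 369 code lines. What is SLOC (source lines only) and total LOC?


Total LOC = blank + comment + code
Total LOC = 72 + 55 + 369 = 496
SLOC (source only) = code = 369

Total LOC: 496, SLOC: 369


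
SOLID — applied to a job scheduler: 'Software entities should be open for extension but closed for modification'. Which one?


This describes the Open/Closed Principle (OCP)

Open/Closed Principle (OCP)


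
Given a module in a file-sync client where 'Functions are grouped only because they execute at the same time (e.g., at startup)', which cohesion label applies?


Reasoning: Related by timing only
Type: Temporal cohesion

Temporal cohesion


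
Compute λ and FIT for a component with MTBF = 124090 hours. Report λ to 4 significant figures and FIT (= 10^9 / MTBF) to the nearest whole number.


Formula: λ = 1 / MTBF; FIT = λ × 1e9 = 1e9 / MTBF
λ = 1 / 124090 ≈ 8.059e-06 failures/hour
FIT = 1e9 / 124090 ≈ 8059 failures per 1e9 hours (nearest whole number)

λ = 8.059e-06 /h, FIT = 8059


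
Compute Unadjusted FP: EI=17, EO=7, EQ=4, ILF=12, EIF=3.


UFP = EI*4 + EO*5 + EQ*4 + ILF*10 + EIF*7
UFP = 17*4 + 7*5 + 4*4 + 12*10 + 3*7
UFP = 68 + 35 + 16 + 120 + 21
UFP = 260

260


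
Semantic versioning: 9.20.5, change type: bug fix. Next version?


Current: 9.20.5
Change category: 'bug fix' → patch bump
SemVer rule: patch bump → increment PATCH (MAJOR and MINOR unchanged)
New: 9.20.6

9.20.6


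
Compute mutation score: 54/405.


Mutation score = killed / total * 100
Mutation score = 54 / 405 * 100
Mutation score = 13.33%

13.33%


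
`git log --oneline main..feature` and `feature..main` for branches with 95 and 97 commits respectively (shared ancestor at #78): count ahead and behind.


Common ancestor: commit #78
feature commits after divergence: 95 - 78 = 17
main commits after divergence: 97 - 78 = 19
feature is 17 commits ahead of main
main is 19 commits ahead of feature

feature ahead: 17, main ahead: 19


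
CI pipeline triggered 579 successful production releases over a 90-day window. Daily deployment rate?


Formula: deployments per day = releases / days
= 579 / 90
= 6.433 deploys/day
(equivalently, 45.03 deploys/week)

6.433 deploys/day


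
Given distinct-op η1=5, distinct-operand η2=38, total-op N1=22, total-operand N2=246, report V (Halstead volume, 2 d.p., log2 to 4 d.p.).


Formula: V = N * log2(η), where N = N1 + N2 and η = η1 + η2
η = 5 + 38 = 43
N = 22 + 246 = 268
log2(43) ≈ 5.4263
V = 268 * 5.4263 = 1454.25

1454.25


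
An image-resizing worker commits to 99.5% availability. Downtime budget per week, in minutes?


Formula: allowed downtime = period * (100 - SLA) / 100
Period (week) = 10080 minutes
Unavailability fraction = (100 - 99.5) / 100
Allowed downtime = 10080 * (100 - 99.5) / 100
Allowed downtime = 50.4 minutes

50.4 minutes


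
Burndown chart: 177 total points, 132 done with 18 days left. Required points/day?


Formula: Required rate = Remaining points / Days left
Remaining = 177 - 132 = 45 points
Required rate = 45 / 18 = 2.5 points/day

2.5 points/day


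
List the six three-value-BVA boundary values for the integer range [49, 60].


Range: [49, 60]
Boundaries: just below min, min, min+1, max-1, max, just above max
Values: [48, 49, 50, 59, 60, 61]

[48, 49, 50, 59, 60, 61]


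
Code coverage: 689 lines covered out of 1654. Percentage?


Coverage = covered / total * 100
Coverage = 689 / 1654 * 100
Coverage = 41.66%

41.66%


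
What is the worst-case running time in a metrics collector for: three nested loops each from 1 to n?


Reasoning: three levels of nesting over n
Complexity: O(n^3)

O(n^3)


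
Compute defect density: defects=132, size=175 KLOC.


Defect density = defects / KLOC
Defect density = 132 / 175
Defect density = 0.754 defects/KLOC

0.754 defects/KLOC


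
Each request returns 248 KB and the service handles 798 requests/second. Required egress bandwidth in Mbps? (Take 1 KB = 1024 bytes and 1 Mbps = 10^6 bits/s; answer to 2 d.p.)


Formula: Mbps = payload_bytes * RPS * 8 / 1e6
Payload per request = 248 KB = 248 * 1024 = 253952 bytes
Total bytes/sec = 253952 * 798 = 202653696
Total bits/sec = 202653696 * 8 = 1621229568
Mbps = 1621229568 / 1e6 = 1621.23

1621.23 Mbps


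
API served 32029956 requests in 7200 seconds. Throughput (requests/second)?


Formula: throughput = requests / seconds
throughput = 32029956 / 7200
throughput = 4448.61 requests/second

4448.61 requests/second


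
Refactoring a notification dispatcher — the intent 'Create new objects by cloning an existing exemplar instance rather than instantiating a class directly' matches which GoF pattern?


This matches the Prototype pattern

Prototype


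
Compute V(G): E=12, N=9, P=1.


Formula: V(G) = E - N + 2P
V(G) = 12 - 9 + 2*1
V(G) = 3 + 2
V(G) = 5

5


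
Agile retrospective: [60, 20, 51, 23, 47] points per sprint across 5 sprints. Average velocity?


Formula: Avg velocity = Total points / Number of sprints
Points: [60, 20, 51, 23, 47]
Sum = 60 + 20 + 51 + 23 + 47 = 201
Avg velocity = 201 / 5 = 40.2 points/sprint

40.2 points/sprint


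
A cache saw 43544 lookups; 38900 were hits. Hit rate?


Formula: hit rate = hits / (hits + misses) * 100
hit rate = 38900 / (38900 + 4644) * 100
hit rate = 38900 / 43544 * 100
hit rate = 89.33%

89.33%


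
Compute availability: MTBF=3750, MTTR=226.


Availability = MTBF / (MTBF + MTTR)
Availability = 3750 / (3750 + 226)
Availability = 3750 / 3976
Availability = 94.3159%

94.3159%


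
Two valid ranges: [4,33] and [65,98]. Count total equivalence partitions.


Valid ranges: [4,33] and [65,98]
Class 1: x < 4 — invalid
Class 2: 4 ≤ x ≤ 33 — valid
Class 3: 33 < x < 65 — invalid (gap between ranges)
Class 4: 65 ≤ x ≤ 98 — valid
Class 5: x > 98 — invalid
Total equivalence classes: 5

5 equivalence classes


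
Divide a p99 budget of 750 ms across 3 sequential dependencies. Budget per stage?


Formula: per_stage = total_budget / stages
per_stage = 750 / 3
per_stage = 250.0 ms

250.0 ms


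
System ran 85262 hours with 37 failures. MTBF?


Formula: MTBF = Total operating time / Number of failures
MTBF = 85262 / 37
MTBF = 2304.38 hours

2304.38 hours


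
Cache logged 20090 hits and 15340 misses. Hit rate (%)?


Formula: hit rate = hits / (hits + misses) * 100
hit rate = 20090 / (20090 + 15340) * 100
hit rate = 20090 / 35430 * 100
hit rate = 56.7%

56.7%


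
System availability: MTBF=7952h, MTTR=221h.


Availability = MTBF / (MTBF + MTTR)
Availability = 7952 / (7952 + 221)
Availability = 7952 / 8173
Availability = 97.296%

97.296%


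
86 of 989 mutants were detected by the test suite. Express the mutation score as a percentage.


Mutation score = killed / total * 100
Mutation score = 86 / 989 * 100
Mutation score = 8.7%

8.7%


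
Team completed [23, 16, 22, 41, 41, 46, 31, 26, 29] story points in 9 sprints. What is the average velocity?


Formula: Avg velocity = Total points / Number of sprints
Points: [23, 16, 22, 41, 41, 46, 31, 26, 29]
Sum = 23 + 16 + 22 + 41 + 41 + 46 + 31 + 26 + 29 = 275
Avg velocity = 275 / 9 = 30.56 points/sprint

30.56 points/sprint


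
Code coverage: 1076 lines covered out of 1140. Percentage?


Coverage = covered / total * 100
Coverage = 1076 / 1140 * 100
Coverage = 94.39%

94.39%


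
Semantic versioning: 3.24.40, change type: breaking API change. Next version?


Current: 3.24.40
Change category: 'breaking API change' → major bump
SemVer rule: major bump → increment MAJOR, reset MINOR and PATCH to 0
New: 4.0.0

4.0.0


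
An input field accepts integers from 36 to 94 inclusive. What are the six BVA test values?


Range: [36, 94]
Boundaries: just below min, min, min+1, max-1, max, just above max
Values: [35, 36, 37, 93, 94, 95]

[35, 36, 37, 93, 94, 95]


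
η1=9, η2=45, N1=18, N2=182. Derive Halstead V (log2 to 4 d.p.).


Formula: V = N * log2(η), where N = N1 + N2 and η = η1 + η2
η = 9 + 45 = 54
N = 18 + 182 = 200
log2(54) ≈ 5.7549
V = 200 * 5.7549 = 1150.98

1150.98


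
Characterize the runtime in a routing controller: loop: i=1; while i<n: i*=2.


Reasoning: i doubles each step so iterations are log2(n)
Complexity: O(log n)

O(log n)


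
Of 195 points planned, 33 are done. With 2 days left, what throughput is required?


Formula: Required rate = Remaining points / Days left
Remaining = 195 - 33 = 162 points
Required rate = 162 / 2 = 81.0 points/day

81.0 points/day


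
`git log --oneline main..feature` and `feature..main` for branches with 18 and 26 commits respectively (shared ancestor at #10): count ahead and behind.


Common ancestor: commit #10
feature commits after divergence: 18 - 10 = 8
main commits after divergence: 26 - 10 = 16
feature is 8 commits ahead of main
main is 16 commits ahead of feature

feature ahead: 8, main ahead: 16


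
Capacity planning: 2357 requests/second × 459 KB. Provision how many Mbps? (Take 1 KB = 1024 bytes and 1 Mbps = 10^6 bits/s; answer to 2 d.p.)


Formula: Mbps = payload_bytes * RPS * 8 / 1e6
Payload per request = 459 KB = 459 * 1024 = 470016 bytes
Total bytes/sec = 470016 * 2357 = 1107827712
Total bits/sec = 1107827712 * 8 = 8862621696
Mbps = 8862621696 / 1e6 = 8862.62

8862.62 Mbps


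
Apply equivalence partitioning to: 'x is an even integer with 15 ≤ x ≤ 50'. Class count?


Constraint: even integers in [15, 50]
Class 1: x < 15 — out-of-range invalid
Class 2: x in [15,50] but odd — wrong type invalid
Class 3: x in [15,50] and even — valid
Class 4: x > 50 — out-of-range invalid
Total equivalence classes: 4

4 equivalence classes


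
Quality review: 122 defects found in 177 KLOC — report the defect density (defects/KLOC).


Defect density = defects / KLOC
Defect density = 122 / 177
Defect density = 0.689 defects/KLOC

0.689 defects/KLOC


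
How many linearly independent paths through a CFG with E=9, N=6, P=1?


Formula: V(G) = E - N + 2P
V(G) = 9 - 6 + 2*1
V(G) = 3 + 2
V(G) = 5

5


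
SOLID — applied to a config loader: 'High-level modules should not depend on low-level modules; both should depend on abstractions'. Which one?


This describes the Dependency Inversion Principle (DIP)

Dependency Inversion Principle (DIP)


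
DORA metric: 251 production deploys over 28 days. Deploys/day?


Formula: deployments per day = releases / days
= 251 / 28
= 8.964 deploys/day
(equivalently, 62.75 deploys/week)

8.964 deploys/day


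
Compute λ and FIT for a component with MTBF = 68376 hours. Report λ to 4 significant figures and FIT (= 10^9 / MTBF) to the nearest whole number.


Formula: λ = 1 / MTBF; FIT = λ × 1e9 = 1e9 / MTBF
λ = 1 / 68376 ≈ 1.463e-05 failures/hour
FIT = 1e9 / 68376 ≈ 14625 failures per 1e9 hours (nearest whole number)

λ = 1.463e-05 /h, FIT = 14625


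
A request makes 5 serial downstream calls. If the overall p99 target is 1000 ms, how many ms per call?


Formula: per_stage = total_budget / stages
per_stage = 1000 / 5
per_stage = 200.0 ms

200.0 ms


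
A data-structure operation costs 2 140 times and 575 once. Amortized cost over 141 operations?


Formula: Amortized cost = Total cost / Operations
Total cost = (140 * 2) + (1 * 575)
Total cost = 280 + 575 = 855
Amortized = 855 / 141 = 6.0638

6.0638


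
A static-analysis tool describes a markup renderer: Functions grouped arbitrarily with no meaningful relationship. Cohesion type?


Reasoning: Worst: random grouping
Type: Coincidental cohesion

Coincidental cohesion


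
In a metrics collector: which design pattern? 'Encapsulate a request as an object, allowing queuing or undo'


This matches the Command pattern

Command


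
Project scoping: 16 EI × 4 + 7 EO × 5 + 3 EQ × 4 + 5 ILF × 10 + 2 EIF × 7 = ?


UFP = EI*4 + EO*5 + EQ*4 + ILF*10 + EIF*7
UFP = 16*4 + 7*5 + 3*4 + 5*10 + 2*7
UFP = 64 + 35 + 12 + 50 + 14
UFP = 175

175


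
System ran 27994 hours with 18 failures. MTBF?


Formula: MTBF = Total operating time / Number of failures
MTBF = 27994 / 18
MTBF = 1555.22 hours

1555.22 hours


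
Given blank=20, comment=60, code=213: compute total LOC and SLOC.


Total LOC = blank + comment + code
Total LOC = 20 + 60 + 213 = 293
SLOC (source only) = code = 213

Total LOC: 293, SLOC: 213


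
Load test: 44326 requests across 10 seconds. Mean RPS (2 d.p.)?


Formula: throughput = requests / seconds
throughput = 44326 / 10
throughput = 4432.6 requests/second

4432.6 requests/second


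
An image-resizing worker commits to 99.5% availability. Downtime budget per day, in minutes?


Formula: allowed downtime = period * (100 - SLA) / 100
Period (day) = 1440 minutes
Unavailability fraction = (100 - 99.5) / 100
Allowed downtime = 1440 * (100 - 99.5) / 100
Allowed downtime = 7.2 minutes

7.2 minutes


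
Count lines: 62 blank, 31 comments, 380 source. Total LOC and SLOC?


Total LOC = blank + comment + code
Total LOC = 62 + 31 + 380 = 473
SLOC (source only) = code = 380

Total LOC: 473, SLOC: 380


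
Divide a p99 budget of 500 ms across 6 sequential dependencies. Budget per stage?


Formula: per_stage = total_budget / stages
per_stage = 500 / 6
per_stage = 83.33 ms

83.33 ms


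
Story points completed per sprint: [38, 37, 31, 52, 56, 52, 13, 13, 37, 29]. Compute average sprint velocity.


Formula: Avg velocity = Total points / Number of sprints
Points: [38, 37, 31, 52, 56, 52, 13, 13, 37, 29]
Sum = 38 + 37 + 31 + 52 + 56 + 52 + 13 + 13 + 37 + 29 = 358
Avg velocity = 358 / 10 = 35.8 points/sprint

35.8 points/sprint


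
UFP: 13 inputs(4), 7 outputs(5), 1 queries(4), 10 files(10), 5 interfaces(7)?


UFP = EI*4 + EO*5 + EQ*4 + ILF*10 + EIF*7
UFP = 13*4 + 7*5 + 1*4 + 10*10 + 5*7
UFP = 52 + 35 + 4 + 100 + 35
UFP = 226

226


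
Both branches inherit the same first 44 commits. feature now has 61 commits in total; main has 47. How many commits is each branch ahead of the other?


Common ancestor: commit #44
feature commits after divergence: 61 - 44 = 17
main commits after divergence: 47 - 44 = 3
feature is 17 commits ahead of main
main is 3 commits ahead of feature

feature ahead: 17, main ahead: 3


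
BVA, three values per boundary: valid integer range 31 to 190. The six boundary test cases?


Range: [31, 190]
Boundaries: just below min, min, min+1, max-1, max, just above max
Values: [30, 31, 32, 189, 190, 191]

[30, 31, 32, 189, 190, 191]


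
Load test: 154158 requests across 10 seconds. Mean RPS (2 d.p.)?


Formula: throughput = requests / seconds
throughput = 154158 / 10
throughput = 15415.8 requests/second

15415.8 requests/second


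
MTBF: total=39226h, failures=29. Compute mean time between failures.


Formula: MTBF = Total operating time / Number of failures
MTBF = 39226 / 29
MTBF = 1352.62 hours

1352.62 hours


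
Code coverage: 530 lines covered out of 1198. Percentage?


Coverage = covered / total * 100
Coverage = 530 / 1198 * 100
Coverage = 44.24%

44.24%


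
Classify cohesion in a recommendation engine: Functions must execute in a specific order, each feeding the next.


Reasoning: Output of one is input to next
Type: Sequential cohesion

Sequential cohesion


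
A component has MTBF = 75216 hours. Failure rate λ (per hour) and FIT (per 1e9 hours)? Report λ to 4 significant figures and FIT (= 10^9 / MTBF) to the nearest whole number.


Formula: λ = 1 / MTBF; FIT = λ × 1e9 = 1e9 / MTBF
λ = 1 / 75216 ≈ 1.330e-05 failures/hour
FIT = 1e9 / 75216 ≈ 13295 failures per 1e9 hours (nearest whole number)

λ = 1.330e-05 /h, FIT = 13295


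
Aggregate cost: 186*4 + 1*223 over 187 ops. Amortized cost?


Formula: Amortized cost = Total cost / Operations
Total cost = (186 * 4) + (1 * 223)
Total cost = 744 + 223 = 967
Amortized = 967 / 187 = 5.1711

5.1711


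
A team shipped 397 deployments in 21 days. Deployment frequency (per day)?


Formula: deployments per day = releases / days
= 397 / 21
= 18.905 deploys/day
(equivalently, 132.33 deploys/week)

18.905 deploys/day


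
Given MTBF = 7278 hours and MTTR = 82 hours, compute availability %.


Availability = MTBF / (MTBF + MTTR)
Availability = 7278 / (7278 + 82)
Availability = 7278 / 7360
Availability = 98.8859%

98.8859%


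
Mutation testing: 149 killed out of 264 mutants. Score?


Mutation score = killed / total * 100
Mutation score = 149 / 264 * 100
Mutation score = 56.44%

56.44%


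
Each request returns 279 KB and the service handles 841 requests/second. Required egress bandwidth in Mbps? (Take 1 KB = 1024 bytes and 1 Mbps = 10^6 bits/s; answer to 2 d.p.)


Formula: Mbps = payload_bytes * RPS * 8 / 1e6
Payload per request = 279 KB = 279 * 1024 = 285696 bytes
Total bytes/sec = 285696 * 841 = 240270336
Total bits/sec = 240270336 * 8 = 1922162688
Mbps = 1922162688 / 1e6 = 1922.16

1922.16 Mbps


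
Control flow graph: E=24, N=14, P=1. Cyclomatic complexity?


Formula: V(G) = E - N + 2P
V(G) = 24 - 14 + 2*1
V(G) = 10 + 2
V(G) = 12

12


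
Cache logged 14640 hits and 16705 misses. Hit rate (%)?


Formula: hit rate = hits / (hits + misses) * 100
hit rate = 14640 / (14640 + 16705) * 100
hit rate = 14640 / 31345 * 100
hit rate = 46.71%

46.71%


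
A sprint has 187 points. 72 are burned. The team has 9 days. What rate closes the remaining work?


Formula: Required rate = Remaining points / Days left
Remaining = 187 - 72 = 115 points
Required rate = 115 / 9 = 12.78 points/day

12.78 points/day


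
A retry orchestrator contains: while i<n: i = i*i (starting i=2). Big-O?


Reasoning: squaring drives double-exponential growth; iterations ~ log log n
Complexity: O(log log n)

O(log log n)


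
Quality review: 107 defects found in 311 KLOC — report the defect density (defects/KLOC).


Defect density = defects / KLOC
Defect density = 107 / 311
Defect density = 0.344 defects/KLOC

0.344 defects/KLOC


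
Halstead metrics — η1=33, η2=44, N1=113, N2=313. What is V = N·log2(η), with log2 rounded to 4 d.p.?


Formula: V = N * log2(η), where N = N1 + N2 and η = η1 + η2
η = 33 + 44 = 77
N = 113 + 313 = 426
log2(77) ≈ 6.2668
V = 426 * 6.2668 = 2669.66

2669.66


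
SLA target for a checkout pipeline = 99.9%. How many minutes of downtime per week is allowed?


Formula: allowed downtime = period * (100 - SLA) / 100
Period (week) = 10080 minutes
Unavailability fraction = (100 - 99.9) / 100
Allowed downtime = 10080 * (100 - 99.9) / 100
Allowed downtime = 10.08 minutes

10.08 minutes


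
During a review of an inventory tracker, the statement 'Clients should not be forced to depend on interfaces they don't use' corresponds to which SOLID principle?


This describes the Interface Segregation Principle (ISP)

Interface Segregation Principle (ISP)


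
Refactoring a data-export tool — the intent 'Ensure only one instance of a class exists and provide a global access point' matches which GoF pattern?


This matches the Singleton pattern

Singleton


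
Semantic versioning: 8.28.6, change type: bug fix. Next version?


Current: 8.28.6
Change category: 'bug fix' → patch bump
SemVer rule: patch bump → increment PATCH (MAJOR and MINOR unchanged)
New: 8.28.7

8.28.7


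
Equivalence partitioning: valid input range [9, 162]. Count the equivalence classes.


Valid range: [9, 162]
Class 1: x < 9 — invalid
Class 2: 9 ≤ x ≤ 162 — valid
Class 3: x > 162 — invalid
Total equivalence classes: 3

3 equivalence classes


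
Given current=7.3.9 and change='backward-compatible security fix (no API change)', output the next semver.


Current: 7.3.9
Change category: 'backward-compatible security fix (no API change)' → patch bump
SemVer rule: patch bump → increment PATCH (MAJOR and MINOR unchanged)
New: 7.3.10

7.3.10


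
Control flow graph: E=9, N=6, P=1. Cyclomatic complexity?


Formula: V(G) = E - N + 2P
V(G) = 9 - 6 + 2*1
V(G) = 3 + 2
V(G) = 5

5


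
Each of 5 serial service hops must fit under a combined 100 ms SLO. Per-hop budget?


Formula: per_stage = total_budget / stages
per_stage = 100 / 5
per_stage = 20.0 ms

20.0 ms


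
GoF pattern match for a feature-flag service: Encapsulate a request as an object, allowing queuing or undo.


This matches the Command pattern

Command


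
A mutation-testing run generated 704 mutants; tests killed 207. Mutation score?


Mutation score = killed / total * 100
Mutation score = 207 / 704 * 100
Mutation score = 29.4%

29.4%


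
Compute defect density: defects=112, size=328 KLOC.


Defect density = defects / KLOC
Defect density = 112 / 328
Defect density = 0.341 defects/KLOC

0.341 defects/KLOC


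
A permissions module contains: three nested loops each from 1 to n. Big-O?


Reasoning: three levels of nesting over n
Complexity: O(n^3)

O(n^3)


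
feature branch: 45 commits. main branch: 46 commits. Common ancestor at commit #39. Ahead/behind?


Common ancestor: commit #39
feature commits after divergence: 45 - 39 = 6
main commits after divergence: 46 - 39 = 7
feature is 6 commits ahead of main
main is 7 commits ahead of feature

feature ahead: 6, main ahead: 7


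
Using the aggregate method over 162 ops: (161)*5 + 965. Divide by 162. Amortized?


Formula: Amortized cost = Total cost / Operations
Total cost = (161 * 5) + (1 * 965)
Total cost = 805 + 965 = 1770
Amortized = 1770 / 162 = 10.9259

10.9259


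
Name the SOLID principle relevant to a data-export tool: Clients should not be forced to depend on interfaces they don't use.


This describes the Interface Segregation Principle (ISP)

Interface Segregation Principle (ISP)


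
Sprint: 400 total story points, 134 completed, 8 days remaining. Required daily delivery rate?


Formula: Required rate = Remaining points / Days left
Remaining = 400 - 134 = 266 points
Required rate = 266 / 8 = 33.25 points/day

33.25 points/day


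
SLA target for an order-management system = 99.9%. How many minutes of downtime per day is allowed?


Formula: allowed downtime = period * (100 - SLA) / 100
Period (day) = 1440 minutes
Unavailability fraction = (100 - 99.9) / 100
Allowed downtime = 1440 * (100 - 99.9) / 100
Allowed downtime = 1.44 minutes

1.44 minutes


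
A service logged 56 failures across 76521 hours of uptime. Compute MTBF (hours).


Formula: MTBF = Total operating time / Number of failures
MTBF = 76521 / 56
MTBF = 1366.45 hours

1366.45 hours


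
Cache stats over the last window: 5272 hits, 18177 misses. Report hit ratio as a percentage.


Formula: hit rate = hits / (hits + misses) * 100
hit rate = 5272 / (5272 + 18177) * 100
hit rate = 5272 / 23449 * 100
hit rate = 22.48%

22.48%


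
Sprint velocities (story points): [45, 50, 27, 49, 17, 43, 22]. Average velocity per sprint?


Formula: Avg velocity = Total points / Number of sprints
Points: [45, 50, 27, 49, 17, 43, 22]
Sum = 45 + 50 + 27 + 49 + 17 + 43 + 22 = 253
Avg velocity = 253 / 7 = 36.14 points/sprint

36.14 points/sprint


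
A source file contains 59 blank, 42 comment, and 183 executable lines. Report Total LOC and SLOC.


Total LOC = blank + comment + code
Total LOC = 59 + 42 + 183 = 284
SLOC (source only) = code = 183

Total LOC: 284, SLOC: 183


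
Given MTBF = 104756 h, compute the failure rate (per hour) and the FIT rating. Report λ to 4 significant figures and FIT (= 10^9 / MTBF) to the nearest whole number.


Formula: λ = 1 / MTBF; FIT = λ × 1e9 = 1e9 / MTBF
λ = 1 / 104756 ≈ 9.546e-06 failures/hour
FIT = 1e9 / 104756 ≈ 9546 failures per 1e9 hours (nearest whole number)

λ = 9.546e-06 /h, FIT = 9546


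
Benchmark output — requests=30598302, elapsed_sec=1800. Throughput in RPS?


Formula: throughput = requests / seconds
throughput = 30598302 / 1800
throughput = 16999.06 requests/second

16999.06 requests/second


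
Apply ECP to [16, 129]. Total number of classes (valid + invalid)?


Valid range: [16, 129]
Class 1: x < 16 — invalid
Class 2: 16 ≤ x ≤ 129 — valid
Class 3: x > 129 — invalid
Total equivalence classes: 3

3 equivalence classes


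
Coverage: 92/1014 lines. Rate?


Coverage = covered / total * 100
Coverage = 92 / 1014 * 100
Coverage = 9.07%

9.07%


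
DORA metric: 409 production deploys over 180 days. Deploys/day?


Formula: deployments per day = releases / days
= 409 / 180
= 2.272 deploys/day
(equivalently, 15.91 deploys/week)

2.272 deploys/day


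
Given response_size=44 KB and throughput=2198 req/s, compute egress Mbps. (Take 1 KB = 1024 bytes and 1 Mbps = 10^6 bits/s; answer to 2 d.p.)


Formula: Mbps = payload_bytes * RPS * 8 / 1e6
Payload per request = 44 KB = 44 * 1024 = 45056 bytes
Total bytes/sec = 45056 * 2198 = 99033088
Total bits/sec = 99033088 * 8 = 792264704
Mbps = 792264704 / 1e6 = 792.26

792.26 Mbps


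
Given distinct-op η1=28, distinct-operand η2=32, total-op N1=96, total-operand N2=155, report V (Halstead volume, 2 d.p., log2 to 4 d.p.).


Formula: V = N * log2(η), where N = N1 + N2 and η = η1 + η2
η = 28 + 32 = 60
N = 96 + 155 = 251
log2(60) ≈ 5.9069
V = 251 * 5.9069 = 1482.63

1482.63


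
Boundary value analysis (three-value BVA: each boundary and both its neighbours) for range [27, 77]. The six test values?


Range: [27, 77]
Boundaries: just below min, min, min+1, max-1, max, just above max
Values: [26, 27, 28, 76, 77, 78]

[26, 27, 28, 76, 77, 78]


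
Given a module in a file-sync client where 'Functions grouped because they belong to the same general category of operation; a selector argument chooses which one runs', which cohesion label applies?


Reasoning: Grouped by category of activity, not by data or sequence
Type: Logical cohesion

Logical cohesion


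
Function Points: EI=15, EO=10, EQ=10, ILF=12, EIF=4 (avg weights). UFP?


UFP = EI*4 + EO*5 + EQ*4 + ILF*10 + EIF*7
UFP = 15*4 + 10*5 + 10*4 + 12*10 + 4*7
UFP = 60 + 50 + 40 + 120 + 28
UFP = 298

298


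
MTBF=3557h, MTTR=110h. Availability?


Availability = MTBF / (MTBF + MTTR)
Availability = 3557 / (3557 + 110)
Availability = 3557 / 3667
Availability = 97.0003%

97.0003%


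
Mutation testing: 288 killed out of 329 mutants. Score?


Mutation score = killed / total * 100
Mutation score = 288 / 329 * 100
Mutation score = 87.54%

87.54%


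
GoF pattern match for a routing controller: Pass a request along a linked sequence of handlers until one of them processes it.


This matches the Chain of Responsibility pattern

Chain of Responsibility
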